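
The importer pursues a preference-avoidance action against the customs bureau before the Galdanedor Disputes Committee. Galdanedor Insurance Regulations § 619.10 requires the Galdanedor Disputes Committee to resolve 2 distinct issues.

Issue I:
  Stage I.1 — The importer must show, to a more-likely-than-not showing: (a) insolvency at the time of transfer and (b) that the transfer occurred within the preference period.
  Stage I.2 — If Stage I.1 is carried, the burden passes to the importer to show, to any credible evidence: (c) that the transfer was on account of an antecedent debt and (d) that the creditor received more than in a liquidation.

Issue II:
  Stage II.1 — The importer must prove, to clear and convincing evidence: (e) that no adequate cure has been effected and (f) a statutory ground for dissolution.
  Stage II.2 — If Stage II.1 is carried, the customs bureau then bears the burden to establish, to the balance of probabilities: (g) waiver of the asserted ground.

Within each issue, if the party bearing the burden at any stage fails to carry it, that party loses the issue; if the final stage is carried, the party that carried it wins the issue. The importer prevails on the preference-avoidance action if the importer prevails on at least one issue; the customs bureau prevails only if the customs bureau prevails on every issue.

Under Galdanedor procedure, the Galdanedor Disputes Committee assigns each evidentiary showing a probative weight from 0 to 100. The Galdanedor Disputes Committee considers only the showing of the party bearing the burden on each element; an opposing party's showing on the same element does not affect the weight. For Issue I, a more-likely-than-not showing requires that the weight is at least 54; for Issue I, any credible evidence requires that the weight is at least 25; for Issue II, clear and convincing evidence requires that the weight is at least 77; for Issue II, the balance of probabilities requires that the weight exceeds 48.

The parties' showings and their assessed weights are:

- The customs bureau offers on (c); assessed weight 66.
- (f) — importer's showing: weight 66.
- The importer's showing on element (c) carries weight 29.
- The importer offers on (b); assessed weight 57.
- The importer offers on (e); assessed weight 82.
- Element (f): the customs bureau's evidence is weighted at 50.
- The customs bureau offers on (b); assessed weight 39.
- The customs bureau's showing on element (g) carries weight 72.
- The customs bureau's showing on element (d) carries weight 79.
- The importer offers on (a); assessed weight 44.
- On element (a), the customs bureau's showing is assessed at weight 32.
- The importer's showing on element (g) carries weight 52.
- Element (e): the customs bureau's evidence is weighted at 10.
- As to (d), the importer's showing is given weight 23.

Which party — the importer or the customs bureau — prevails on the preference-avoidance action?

— Issue I —
At Stage I.1 the importer must meet a more-likely-than-not showing (weight is at least 54): on (a) the weight is 44 (the customs bureau's 32 is given no effect), < 54, so (a) does not meet the standard; on (b) the weight is 57 (the customs bureau's 39 is given no effect), which does reach 54, so (b) meets the standard.
  Not every element is met, so the importer fails to carry Stage I.1.
So the customs bureau prevails on this issue.
— Issue II —
Stage II.1 (importer, clear and convincing evidence, weight is at least 77): (e) 82 (customs bureau's 10 disregarded) ≥ 77 — meets; (f) 66 (customs bureau's 50 disregarded) < 77 — fails.
  Stage II.1 not carried; the importer fails its burden.
The customs bureau prevails on this issue.
Per-issue: Issue I → customs bureau; Issue II → customs bureau. The importer must prevail on at least one issue; overall, the customs bureau prevails.

customs bureau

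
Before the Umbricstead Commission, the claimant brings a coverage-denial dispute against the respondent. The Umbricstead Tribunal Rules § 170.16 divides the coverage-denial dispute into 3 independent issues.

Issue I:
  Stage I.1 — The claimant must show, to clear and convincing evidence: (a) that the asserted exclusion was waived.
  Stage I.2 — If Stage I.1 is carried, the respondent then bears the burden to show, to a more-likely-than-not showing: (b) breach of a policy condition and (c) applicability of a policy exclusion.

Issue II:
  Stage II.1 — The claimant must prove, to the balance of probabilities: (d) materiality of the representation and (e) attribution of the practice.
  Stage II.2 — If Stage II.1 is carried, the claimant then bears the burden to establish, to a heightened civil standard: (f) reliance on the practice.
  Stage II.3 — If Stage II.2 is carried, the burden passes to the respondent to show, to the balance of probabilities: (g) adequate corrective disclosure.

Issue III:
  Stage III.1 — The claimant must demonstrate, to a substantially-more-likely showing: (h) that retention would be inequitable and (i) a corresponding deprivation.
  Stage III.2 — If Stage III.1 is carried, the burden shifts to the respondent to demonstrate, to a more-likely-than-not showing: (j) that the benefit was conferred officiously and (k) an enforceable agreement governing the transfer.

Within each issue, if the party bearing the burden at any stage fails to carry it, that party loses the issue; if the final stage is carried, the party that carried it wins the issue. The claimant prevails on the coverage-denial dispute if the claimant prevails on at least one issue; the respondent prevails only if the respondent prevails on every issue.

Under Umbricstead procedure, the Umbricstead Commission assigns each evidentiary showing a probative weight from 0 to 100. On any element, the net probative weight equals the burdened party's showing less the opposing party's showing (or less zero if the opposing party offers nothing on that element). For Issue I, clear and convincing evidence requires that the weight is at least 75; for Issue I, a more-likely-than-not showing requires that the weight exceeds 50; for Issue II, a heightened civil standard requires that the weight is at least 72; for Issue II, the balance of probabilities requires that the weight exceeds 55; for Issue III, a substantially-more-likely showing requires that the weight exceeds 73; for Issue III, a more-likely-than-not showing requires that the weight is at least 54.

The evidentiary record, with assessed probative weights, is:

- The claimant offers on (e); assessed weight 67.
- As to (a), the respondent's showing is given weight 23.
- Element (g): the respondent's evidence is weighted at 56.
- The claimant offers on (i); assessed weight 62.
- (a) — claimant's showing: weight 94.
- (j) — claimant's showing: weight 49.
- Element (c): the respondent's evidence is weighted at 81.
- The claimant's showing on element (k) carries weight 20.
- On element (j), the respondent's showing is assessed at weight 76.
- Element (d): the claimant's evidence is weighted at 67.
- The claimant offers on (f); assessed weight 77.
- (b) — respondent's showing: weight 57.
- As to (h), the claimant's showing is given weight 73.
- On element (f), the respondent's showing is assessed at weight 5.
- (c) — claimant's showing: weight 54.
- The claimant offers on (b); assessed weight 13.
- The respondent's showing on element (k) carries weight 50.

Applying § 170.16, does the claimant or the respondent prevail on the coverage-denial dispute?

— Issue I —
Stage I.1 (claimant, clear and convincing evidence, weight is at least 75): (a) net 94−23=71 < 75 — fails.
  Stage I.1 not carried; the claimant fails its burden.
So the respondent prevails on this issue.
— Issue II —
At Stage II.1 the claimant must meet the balance of probabilities (weight exceeds 55): on (d) the weight is 67, > 55, so (d) meets the standard; on (e) the weight is 67, which does exceed 55, so (e) meets the standard.
  Stage II.1 carried; the burden remains with the claimant.
At Stage II.2 the claimant must meet a heightened civil standard (weight is at least 72): on (f) the weight is 77 less the opposing 5 gives net 72, which does reach 72, so (f) meets the standard.
  Stage II.2 is satisfied; the onus moves to the respondent.
At Stage II.3 the respondent must meet the balance of probabilities (weight exceeds 55): on (g) the weight is 56, which does exceed 55, so (g) meets the standard.
  All elements met at the final stage.
Every stage carried; the respondent prevails on this issue.
— Issue III —
Stage III.1 — burden on claimant; standard: a substantially-more-likely showing (weight exceeds 73).
    (h): 73 ≤ 73 [not met]
    (i): 62 ≤ 73 [not met]
  Stage III.1 not carried; the claimant fails its burden.
The analysis ends at Stage III.1; the respondent prevails on this issue.
Per-issue: Issue I → respondent; Issue II → respondent; Issue III → respondent. The claimant must prevail on at least one issue; overall, the respondent prevails.

respondent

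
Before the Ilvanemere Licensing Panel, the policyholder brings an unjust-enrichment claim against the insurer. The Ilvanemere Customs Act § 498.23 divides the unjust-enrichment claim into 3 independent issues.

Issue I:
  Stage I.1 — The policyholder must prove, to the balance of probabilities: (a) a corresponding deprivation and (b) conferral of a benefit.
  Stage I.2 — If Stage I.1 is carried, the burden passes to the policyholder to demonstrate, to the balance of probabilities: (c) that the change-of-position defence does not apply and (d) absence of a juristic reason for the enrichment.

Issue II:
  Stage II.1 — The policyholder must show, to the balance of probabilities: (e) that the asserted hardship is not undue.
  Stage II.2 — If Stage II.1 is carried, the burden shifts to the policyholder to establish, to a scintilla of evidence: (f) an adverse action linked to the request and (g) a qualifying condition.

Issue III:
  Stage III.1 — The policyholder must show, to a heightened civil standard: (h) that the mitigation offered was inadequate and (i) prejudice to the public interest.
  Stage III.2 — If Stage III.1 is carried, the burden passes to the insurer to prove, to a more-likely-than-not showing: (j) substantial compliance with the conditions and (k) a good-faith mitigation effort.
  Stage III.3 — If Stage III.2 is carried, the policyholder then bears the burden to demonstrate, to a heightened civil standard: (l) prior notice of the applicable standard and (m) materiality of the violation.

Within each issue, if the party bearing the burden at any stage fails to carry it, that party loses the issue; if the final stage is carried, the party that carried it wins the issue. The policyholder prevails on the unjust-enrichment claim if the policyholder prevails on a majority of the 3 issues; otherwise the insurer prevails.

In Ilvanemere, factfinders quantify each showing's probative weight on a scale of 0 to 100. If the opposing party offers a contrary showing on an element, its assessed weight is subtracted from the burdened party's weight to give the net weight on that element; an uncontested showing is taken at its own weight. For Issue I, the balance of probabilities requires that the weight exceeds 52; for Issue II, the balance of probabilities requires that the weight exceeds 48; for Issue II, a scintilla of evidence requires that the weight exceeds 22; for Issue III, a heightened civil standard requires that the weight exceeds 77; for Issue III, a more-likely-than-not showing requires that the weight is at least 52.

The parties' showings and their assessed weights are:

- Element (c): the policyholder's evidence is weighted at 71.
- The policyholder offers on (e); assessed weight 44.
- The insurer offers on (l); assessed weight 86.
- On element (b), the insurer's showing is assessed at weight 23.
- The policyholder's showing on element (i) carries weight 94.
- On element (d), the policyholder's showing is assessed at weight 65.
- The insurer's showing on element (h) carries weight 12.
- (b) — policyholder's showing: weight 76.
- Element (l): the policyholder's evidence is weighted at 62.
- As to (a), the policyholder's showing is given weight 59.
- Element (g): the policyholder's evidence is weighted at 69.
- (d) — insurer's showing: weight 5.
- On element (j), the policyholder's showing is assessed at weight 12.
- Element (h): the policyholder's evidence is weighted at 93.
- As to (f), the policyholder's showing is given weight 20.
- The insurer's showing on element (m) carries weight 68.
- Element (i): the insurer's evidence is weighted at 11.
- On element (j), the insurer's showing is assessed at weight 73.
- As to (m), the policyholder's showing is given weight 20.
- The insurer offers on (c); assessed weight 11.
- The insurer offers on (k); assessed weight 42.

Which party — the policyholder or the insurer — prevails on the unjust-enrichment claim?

policyholder

— Issue I —
Stage I.1 — burden on policyholder; standard: the balance of probabilities (weight exceeds 52).
    (a): 59 > 52 [met]
    (b): 76 − 23 = 53 > 52 [met]
  All elements met. The policyholder retains the burden for Stage I.2.
Stage I.2 — burden on policyholder; standard: the balance of probabilities (weight exceeds 52).
    (c): 71 − 11 = 60 > 52 [met]
    (d): 65 − 5 = 60 > 52 [met]
  The policyholder carries the last stage.
With every stage satisfied, the policyholder prevails on this issue.
— Issue II —
Stage II.1 — burden on policyholder; standard: the balance of probabilities (weight exceeds 48).
    (e): 44 ≤ 48 [not met]
  The policyholder does not carry Stage II.1.
So the insurer prevails on this issue.
— Issue III —
At Stage III.1 the policyholder must meet a heightened civil standard (weight exceeds 77): on (h) the weight is 93 less the opposing 12 gives net 81, > 77, so (h) meets the standard; on (i) the weight is 94 less the opposing 11 gives net 83, > 77, so (i) meets the standard.
  The policyholder carries Stage III.1; the insurer now bears the burden.
At Stage III.2 the insurer must meet a more-likely-than-not showing (weight is at least 52): on (j) the weight is 73 less the opposing 12 gives net 61, ≥ 52, so (j) meets the standard; on (k) the weight is 42, < 52, so (k) does not meet the standard.
  The insurer does not carry Stage III.2.
The policyholder prevails on this issue.
Per-issue: Issue I → policyholder; Issue II → insurer; Issue III → policyholder. The policyholder must prevail on a majority of issues; overall, the policyholder prevails.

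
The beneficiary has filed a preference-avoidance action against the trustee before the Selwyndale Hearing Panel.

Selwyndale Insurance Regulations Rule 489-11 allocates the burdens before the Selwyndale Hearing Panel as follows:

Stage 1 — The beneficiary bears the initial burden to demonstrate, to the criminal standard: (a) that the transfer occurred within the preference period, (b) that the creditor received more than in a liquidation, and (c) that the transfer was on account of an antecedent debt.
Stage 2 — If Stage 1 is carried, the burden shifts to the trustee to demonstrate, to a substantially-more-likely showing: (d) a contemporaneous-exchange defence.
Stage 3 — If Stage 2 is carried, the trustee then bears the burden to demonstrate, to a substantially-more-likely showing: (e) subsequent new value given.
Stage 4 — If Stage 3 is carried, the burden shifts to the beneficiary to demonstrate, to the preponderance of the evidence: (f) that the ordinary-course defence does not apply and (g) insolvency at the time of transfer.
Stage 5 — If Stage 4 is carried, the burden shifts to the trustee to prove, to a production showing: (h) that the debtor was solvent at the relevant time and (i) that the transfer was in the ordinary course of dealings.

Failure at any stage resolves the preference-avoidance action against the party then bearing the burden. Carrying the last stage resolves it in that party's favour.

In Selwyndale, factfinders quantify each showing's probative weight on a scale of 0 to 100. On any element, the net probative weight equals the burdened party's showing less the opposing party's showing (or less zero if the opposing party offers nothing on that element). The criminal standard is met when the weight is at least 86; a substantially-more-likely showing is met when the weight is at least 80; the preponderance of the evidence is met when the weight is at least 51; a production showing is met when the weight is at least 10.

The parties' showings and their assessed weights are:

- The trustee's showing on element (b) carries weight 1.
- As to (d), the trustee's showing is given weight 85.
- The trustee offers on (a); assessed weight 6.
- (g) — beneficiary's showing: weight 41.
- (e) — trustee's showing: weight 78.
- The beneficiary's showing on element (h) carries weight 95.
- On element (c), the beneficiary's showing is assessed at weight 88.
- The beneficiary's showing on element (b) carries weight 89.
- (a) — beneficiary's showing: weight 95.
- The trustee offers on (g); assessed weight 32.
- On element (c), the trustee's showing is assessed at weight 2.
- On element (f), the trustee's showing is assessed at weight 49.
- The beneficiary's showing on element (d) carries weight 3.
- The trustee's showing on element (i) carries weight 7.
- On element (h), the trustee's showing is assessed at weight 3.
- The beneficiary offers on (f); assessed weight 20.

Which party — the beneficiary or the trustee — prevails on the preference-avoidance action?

At Stage 1 the beneficiary must meet the criminal standard (weight is at least 86): on (a) the weight is 95 less the opposing 6 gives net 89, ≥ 86, so (a) meets the standard; on (b) the weight is 89 less the opposing 1 gives net 88, ≥ 86, so (b) meets the standard; on (c) the weight is 88 less the opposing 2 gives net 86, ≥ 86, so (c) meets the standard.
  Stage 1 is satisfied; the onus moves to the trustee.
At Stage 2 the trustee must meet a substantially-more-likely showing (weight is at least 80): on (d) the weight is 85 less the opposing 3 gives net 82, ≥ 80, so (d) meets the standard.
  Stage 2 carried; the burden remains with the trustee.
At Stage 3 the trustee must meet a substantially-more-likely showing (weight is at least 80): on (e) the weight is 78, < 80, so (e) does not meet the standard.
  Stage 3 not carried; the trustee fails its burden.
So the beneficiary prevails.

beneficiary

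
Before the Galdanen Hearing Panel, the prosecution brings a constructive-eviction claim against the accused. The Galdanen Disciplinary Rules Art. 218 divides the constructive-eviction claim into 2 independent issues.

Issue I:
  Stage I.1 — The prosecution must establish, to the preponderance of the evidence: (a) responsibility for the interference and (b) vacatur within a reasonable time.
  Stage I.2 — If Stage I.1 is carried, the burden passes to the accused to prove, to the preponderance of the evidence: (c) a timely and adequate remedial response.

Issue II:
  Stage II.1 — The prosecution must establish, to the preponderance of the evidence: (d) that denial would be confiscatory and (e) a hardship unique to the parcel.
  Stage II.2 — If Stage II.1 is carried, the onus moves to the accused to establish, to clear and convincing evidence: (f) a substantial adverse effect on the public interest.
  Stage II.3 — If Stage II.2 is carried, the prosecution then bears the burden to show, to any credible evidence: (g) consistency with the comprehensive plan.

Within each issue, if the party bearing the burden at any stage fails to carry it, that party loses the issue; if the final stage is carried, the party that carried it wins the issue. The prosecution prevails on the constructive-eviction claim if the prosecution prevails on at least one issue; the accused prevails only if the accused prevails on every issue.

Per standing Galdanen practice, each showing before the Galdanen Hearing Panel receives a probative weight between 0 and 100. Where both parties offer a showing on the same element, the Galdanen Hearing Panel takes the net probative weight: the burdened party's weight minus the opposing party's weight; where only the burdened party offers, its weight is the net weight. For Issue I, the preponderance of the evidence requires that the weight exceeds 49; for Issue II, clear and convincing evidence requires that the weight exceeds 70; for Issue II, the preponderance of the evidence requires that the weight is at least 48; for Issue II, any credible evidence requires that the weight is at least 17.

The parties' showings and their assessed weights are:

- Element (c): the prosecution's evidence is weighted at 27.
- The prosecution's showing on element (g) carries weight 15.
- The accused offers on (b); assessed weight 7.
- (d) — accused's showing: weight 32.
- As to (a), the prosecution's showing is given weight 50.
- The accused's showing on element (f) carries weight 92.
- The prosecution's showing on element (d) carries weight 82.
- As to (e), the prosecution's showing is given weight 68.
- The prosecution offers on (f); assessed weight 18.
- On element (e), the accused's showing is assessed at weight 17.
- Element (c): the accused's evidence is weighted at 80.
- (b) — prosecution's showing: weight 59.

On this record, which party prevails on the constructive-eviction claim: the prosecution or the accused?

— Issue I —
At Stage I.1 the prosecution must meet the preponderance of the evidence (weight exceeds 49): on (a) the weight is 50, which does exceed 49, so (a) meets the standard; on (b) the weight is 59 less the opposing 7 gives net 52, > 49, so (b) meets the standard.
  Stage I.1 is satisfied; the onus moves to the accused.
At Stage I.2 the accused must meet the preponderance of the evidence (weight exceeds 49): on (c) the weight is 80 less the opposing 27 gives net 53, which does exceed 49, so (c) meets the standard.
  All elements met at the final stage.
Every stage carried; the accused prevails on this issue.
— Issue II —
At Stage II.1 the prosecution must meet the preponderance of the evidence (weight is at least 48): on (d) the weight is 82 less the opposing 32 gives net 50, which does reach 48, so (d) meets the standard; on (e) the weight is 68 less the opposing 17 gives net 51, ≥ 48, so (e) meets the standard.
  Stage II.1 is satisfied; the onus moves to the accused.
At Stage II.2 the accused must meet clear and convincing evidence (weight exceeds 70): on (f) the weight is 92 less the opposing 18 gives net 74, > 70, so (f) meets the standard.
  Stage II.2 carried; the burden shifts to the prosecution.
At Stage II.3 the prosecution must meet any credible evidence (weight is at least 17): on (g) the weight is 15, < 17, so (g) does not meet the standard.
  The prosecution does not carry Stage II.3.
So the accused prevails on this issue.
Per-issue: Issue I → accused; Issue II → accused. The prosecution must prevail on at least one issue; overall, the accused prevails.

accused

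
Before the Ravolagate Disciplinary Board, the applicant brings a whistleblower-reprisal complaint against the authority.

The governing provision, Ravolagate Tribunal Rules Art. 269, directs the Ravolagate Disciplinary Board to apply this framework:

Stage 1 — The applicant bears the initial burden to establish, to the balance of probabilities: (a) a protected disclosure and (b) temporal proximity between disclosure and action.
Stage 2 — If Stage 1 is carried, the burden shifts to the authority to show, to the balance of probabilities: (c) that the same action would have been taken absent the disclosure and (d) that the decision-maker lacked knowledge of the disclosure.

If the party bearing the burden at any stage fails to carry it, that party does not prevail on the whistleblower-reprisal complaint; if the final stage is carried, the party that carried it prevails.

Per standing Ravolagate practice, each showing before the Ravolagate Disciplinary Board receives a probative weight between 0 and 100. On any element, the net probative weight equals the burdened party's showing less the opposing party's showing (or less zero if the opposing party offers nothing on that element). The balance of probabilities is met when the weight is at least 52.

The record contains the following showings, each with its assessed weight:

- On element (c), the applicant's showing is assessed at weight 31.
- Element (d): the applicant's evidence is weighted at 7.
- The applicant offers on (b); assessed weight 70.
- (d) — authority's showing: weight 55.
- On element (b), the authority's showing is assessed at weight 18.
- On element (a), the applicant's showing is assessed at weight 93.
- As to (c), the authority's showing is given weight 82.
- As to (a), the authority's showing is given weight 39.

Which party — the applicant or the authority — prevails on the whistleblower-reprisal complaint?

applicant

Stage 1 — burden on applicant; standard: the balance of probabilities (weight is at least 52).
    (a): 93 − 39 = 54 ≥ 52 [met]
    (b): 70 − 18 = 52 ≥ 52 [met]
  Stage 1 carried; the burden shifts to the authority.
Stage 2 — burden on authority; standard: the balance of probabilities (weight is at least 52).
    (c): 82 − 31 = 51 < 52 [not met]
    (d): 55 − 7 = 48 < 52 [not met]
  Stage 2 not carried; the authority fails its burden.
The applicant prevails.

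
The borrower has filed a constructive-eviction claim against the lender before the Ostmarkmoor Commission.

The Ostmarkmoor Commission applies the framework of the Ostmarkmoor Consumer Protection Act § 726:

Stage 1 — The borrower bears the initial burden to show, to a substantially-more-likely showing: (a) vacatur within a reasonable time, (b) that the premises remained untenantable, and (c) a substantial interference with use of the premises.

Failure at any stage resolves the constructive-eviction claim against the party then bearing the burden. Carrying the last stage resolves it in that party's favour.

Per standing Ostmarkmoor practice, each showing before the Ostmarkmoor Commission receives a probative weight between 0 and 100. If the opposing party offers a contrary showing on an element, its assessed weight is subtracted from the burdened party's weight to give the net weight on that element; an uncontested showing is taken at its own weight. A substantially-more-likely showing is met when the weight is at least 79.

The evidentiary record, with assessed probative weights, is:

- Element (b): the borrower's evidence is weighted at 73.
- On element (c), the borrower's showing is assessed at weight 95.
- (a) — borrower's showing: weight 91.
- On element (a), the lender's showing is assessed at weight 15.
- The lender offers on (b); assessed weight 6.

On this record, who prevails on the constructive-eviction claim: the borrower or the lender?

Stage 1 (borrower, a substantially-more-likely showing, weight is at least 79): (a) net 91−15=76 < 79 — fails; (b) net 73−6=67 < 79 — fails; (c) 95 ≥ 79 — meets.
  Stage 1 not carried; the borrower fails its burden.
The analysis ends at Stage 1; the lender prevails.

lender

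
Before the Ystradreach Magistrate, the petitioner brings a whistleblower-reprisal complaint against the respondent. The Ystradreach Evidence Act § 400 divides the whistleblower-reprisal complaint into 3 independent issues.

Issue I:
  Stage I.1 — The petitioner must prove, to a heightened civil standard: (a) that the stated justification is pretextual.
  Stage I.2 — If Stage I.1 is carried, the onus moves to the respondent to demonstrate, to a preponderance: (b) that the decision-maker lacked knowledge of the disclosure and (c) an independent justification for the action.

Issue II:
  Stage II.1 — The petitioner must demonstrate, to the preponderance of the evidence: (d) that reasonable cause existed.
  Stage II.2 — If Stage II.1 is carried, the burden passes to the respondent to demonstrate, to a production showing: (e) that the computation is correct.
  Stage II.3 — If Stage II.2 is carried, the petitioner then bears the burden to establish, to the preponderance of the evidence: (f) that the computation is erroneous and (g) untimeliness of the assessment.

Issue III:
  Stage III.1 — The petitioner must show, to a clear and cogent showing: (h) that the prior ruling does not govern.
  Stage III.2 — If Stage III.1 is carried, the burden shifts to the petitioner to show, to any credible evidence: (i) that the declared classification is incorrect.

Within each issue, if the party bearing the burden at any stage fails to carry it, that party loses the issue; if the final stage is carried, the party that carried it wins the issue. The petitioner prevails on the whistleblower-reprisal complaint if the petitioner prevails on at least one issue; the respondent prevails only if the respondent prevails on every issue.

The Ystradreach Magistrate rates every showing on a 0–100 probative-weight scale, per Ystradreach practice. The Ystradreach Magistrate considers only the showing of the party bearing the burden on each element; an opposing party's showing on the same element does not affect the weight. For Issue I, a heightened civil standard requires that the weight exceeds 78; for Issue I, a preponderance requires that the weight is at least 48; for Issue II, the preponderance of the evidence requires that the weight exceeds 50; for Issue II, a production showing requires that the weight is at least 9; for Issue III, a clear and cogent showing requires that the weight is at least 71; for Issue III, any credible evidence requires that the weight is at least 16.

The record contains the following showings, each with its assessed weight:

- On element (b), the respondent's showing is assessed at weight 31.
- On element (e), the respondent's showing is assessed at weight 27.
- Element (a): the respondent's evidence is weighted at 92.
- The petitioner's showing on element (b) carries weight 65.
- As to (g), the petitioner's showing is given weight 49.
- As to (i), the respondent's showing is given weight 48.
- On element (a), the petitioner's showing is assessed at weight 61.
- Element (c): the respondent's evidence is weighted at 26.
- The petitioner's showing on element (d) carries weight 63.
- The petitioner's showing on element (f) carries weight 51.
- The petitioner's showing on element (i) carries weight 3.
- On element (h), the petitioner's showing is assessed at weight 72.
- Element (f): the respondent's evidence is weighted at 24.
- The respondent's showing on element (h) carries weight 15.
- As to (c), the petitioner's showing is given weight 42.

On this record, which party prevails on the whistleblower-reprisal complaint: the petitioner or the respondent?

— Issue I —
At Stage I.1 the petitioner must meet a heightened civil standard (weight exceeds 78): on (a) the weight is 61 (the respondent's 92 is given no effect), ≤ 78, so (a) does not meet the standard.
  The petitioner does not carry Stage I.1.
The respondent prevails on this issue.
— Issue II —
Stage II.1 — burden on petitioner; standard: the preponderance of the evidence (weight exceeds 50).
    (d): 63 > 50 [met]
  Stage II.1 carried; the burden shifts to the respondent.
Stage II.2 — burden on respondent; standard: a production showing (weight is at least 9).
    (e): 27 ≥ 9 [met]
  Stage II.2 carried; the burden shifts to the petitioner.
Stage II.3 — burden on petitioner; standard: the preponderance of the evidence (weight exceeds 50).
    (f): 51 (respondent's 24 disregarded) > 50 [met]
    (g): 49 ≤ 50 [not met]
  The petitioner does not carry Stage II.3.
The respondent prevails on this issue.
— Issue III —
Stage III.1 (petitioner, a clear and cogent showing, weight is at least 71): (h) 72 (respondent's 15 disregarded) ≥ 71 — meets.
  Stage III.1 is satisfied; the petitioner continues to bear the burden.
Stage III.2 (petitioner, any credible evidence, weight is at least 16): (i) 3 (respondent's 48 disregarded) < 16 — fails.
  Stage III.2 not carried; the petitioner fails its burden.
The analysis ends at Stage III.2; the respondent prevails on this issue.
Per-issue: Issue I → respondent; Issue II → respondent; Issue III → respondent. The petitioner must prevail on at least one issue; overall, the respondent prevails.

respondent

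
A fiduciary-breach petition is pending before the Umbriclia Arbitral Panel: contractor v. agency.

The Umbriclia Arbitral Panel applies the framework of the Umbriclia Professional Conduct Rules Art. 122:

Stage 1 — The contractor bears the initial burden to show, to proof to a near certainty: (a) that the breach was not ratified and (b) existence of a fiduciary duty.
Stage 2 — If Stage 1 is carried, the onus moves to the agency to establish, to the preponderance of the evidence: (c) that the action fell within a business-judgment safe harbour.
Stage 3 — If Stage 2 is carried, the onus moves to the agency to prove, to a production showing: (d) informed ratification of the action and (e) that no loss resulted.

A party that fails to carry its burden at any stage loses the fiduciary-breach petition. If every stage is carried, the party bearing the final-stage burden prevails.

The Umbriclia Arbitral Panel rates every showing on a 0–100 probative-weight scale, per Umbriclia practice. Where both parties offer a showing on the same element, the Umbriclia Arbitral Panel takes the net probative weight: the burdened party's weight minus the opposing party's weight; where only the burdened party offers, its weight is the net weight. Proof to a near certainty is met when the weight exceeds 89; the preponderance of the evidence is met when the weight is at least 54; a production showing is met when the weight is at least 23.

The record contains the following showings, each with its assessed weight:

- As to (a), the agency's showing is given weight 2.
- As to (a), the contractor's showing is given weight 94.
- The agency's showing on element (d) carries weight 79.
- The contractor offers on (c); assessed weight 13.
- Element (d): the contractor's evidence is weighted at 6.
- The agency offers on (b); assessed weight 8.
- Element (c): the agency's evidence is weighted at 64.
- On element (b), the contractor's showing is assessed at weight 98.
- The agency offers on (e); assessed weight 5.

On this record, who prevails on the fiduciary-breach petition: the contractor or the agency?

contractor

Stage 1 — burden on contractor; standard: proof to a near certainty (weight exceeds 89).
    (a): 94 − 2 = 92 > 89 [met]
    (b): 98 − 8 = 90 > 89 [met]
  The contractor carries Stage 1; the agency now bears the burden.
Stage 2 — burden on agency; standard: the preponderance of the evidence (weight is at least 54).
    (c): 64 − 13 = 51 < 54 [not met]
  Stage 2 not carried; the agency fails its burden.
The contractor prevails.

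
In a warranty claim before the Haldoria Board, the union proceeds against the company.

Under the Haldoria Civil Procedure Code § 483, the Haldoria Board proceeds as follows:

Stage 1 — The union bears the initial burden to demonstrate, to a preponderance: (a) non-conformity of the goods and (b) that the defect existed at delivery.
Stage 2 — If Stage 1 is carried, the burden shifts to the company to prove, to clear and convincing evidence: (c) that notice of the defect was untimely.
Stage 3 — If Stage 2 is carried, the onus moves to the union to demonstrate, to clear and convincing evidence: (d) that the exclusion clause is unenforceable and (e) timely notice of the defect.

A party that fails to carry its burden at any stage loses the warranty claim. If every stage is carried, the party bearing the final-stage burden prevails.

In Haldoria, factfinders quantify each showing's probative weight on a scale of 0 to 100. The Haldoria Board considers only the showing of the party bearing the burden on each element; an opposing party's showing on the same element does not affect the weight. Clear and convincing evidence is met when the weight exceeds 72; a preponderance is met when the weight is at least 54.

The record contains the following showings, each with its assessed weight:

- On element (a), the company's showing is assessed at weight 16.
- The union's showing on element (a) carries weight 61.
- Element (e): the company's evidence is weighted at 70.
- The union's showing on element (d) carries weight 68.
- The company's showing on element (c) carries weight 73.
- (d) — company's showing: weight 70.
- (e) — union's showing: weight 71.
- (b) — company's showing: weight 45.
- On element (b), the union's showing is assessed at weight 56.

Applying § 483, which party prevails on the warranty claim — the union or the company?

company

Stage 1 (union, a preponderance, weight is at least 54): (a) 61 (company's 16 disregarded) ≥ 54 — meets; (b) 56 (company's 45 disregarded) ≥ 54 — meets.
  Stage 1 carried; the burden shifts to the company.
Stage 2 (company, clear and convincing evidence, weight exceeds 72): (c) 73 > 72 — meets.
  Stage 2 carried; the burden shifts to the union.
Stage 3 (union, clear and convincing evidence, weight exceeds 72): (d) 68 (company's 70 disregarded) ≤ 72 — fails; (e) 71 (company's 70 disregarded) ≤ 72 — fails.
  Stage 3 not carried; the union fails its burden.
So the company prevails.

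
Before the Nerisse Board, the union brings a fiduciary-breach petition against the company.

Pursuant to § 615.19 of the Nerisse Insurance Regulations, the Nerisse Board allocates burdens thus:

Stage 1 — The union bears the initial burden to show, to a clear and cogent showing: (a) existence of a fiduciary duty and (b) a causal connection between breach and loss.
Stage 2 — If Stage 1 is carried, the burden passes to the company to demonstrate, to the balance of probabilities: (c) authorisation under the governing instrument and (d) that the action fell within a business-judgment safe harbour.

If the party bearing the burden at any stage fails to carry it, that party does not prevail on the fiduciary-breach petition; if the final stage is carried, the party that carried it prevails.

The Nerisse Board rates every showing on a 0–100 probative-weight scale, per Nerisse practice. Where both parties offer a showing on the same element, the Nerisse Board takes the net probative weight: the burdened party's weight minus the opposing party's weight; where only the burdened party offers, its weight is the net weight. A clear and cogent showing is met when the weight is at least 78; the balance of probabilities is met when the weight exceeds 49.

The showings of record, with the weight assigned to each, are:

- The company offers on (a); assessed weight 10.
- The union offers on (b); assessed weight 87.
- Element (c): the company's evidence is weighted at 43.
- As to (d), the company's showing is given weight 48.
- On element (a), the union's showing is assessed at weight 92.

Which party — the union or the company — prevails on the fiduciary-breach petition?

union

Stage 1 — burden on union; standard: a clear and cogent showing (weight is at least 78).
    (a): 92 − 10 = 82 ≥ 78 [met]
    (b): 87 ≥ 78 [met]
  All elements met. The burden passes to the company.
Stage 2 — burden on company; standard: the balance of probabilities (weight exceeds 49).
    (c): 43 ≤ 49 [not met]
    (d): 48 ≤ 49 [not met]
  The company does not carry Stage 2.
The analysis ends at Stage 2; the union prevails.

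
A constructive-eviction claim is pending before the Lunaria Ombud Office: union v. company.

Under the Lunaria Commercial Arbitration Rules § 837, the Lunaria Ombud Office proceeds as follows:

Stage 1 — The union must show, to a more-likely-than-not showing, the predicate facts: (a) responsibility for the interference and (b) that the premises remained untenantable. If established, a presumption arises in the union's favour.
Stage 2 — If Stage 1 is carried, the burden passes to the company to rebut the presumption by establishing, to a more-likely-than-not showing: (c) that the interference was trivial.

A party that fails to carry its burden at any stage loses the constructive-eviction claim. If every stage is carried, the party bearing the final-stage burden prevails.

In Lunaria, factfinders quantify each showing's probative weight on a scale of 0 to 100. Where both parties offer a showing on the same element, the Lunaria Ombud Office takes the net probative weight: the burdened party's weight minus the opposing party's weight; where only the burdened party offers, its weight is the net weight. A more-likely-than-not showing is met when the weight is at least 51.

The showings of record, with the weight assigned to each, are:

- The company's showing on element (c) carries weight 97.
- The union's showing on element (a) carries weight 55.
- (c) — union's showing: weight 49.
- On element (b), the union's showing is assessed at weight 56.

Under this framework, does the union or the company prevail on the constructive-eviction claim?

Stage 1 — burden on union; standard: a more-likely-than-not showing (weight is at least 51).
    (a): 55 ≥ 51 [met]
    (b): 56 ≥ 51 [met]
  The union carries Stage 1; the company now bears the burden.
Stage 2 — burden on company; standard: a more-likely-than-not showing (weight is at least 51).
    (c): 97 − 49 = 48 < 51 [not met]
  Not every element is met, so the company fails to carry Stage 2.
So the union prevails.

union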